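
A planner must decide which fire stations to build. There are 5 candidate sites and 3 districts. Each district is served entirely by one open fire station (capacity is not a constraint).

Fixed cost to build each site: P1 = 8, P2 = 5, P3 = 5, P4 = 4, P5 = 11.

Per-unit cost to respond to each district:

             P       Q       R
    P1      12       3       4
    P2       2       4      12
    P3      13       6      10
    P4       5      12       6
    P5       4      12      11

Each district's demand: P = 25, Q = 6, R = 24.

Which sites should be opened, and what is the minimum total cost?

Open P1 and P2; minimum total cost 177.

For any fixed open set, each district goes to its cheapest open site; total = fixed + service.
{P1, P2}: P→P2 2·25=50, Q→P1 3·6=18, R→P1 4·24=96. Service 164; fixed 13; total 177.
{P1, P2, P4}: P→P2 2·25=50, Q→P1 3·6=18, R→P1 4·24=96. Service 164; fixed 17; total 181.
{P1, P2, P3}: P→P2 2·25=50, Q→P1 3·6=18, R→P1 4·24=96. Service 164; fixed 18; total 182.
{P1, P2, P3, P4, P5}: P→P2 2·25=50, Q→P1 3·6=18, R→P1 4·24=96. Service 164; fixed 33; total 197.
No other subset beats 177.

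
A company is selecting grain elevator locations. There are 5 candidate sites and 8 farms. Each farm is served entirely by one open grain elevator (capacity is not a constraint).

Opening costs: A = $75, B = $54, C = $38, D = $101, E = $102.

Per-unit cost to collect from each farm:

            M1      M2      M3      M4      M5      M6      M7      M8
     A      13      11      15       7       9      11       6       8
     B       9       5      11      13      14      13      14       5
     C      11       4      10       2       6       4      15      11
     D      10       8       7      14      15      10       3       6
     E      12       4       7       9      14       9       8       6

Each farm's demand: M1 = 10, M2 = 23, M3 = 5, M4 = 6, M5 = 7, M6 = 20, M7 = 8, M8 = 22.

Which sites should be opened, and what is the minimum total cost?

For any fixed open set, each farm goes to its cheapest open site; total = fixed + service.
{C, D}: M1→D 10·10=100, M2→C 4·23=92, M3→D 7·5=35, M4→C 2·6=12, M5→C 6·7=42, M6→C 4·20=80, M7→D 3·8=24, M8→D 6·22=132. Service 517; fixed 139; total 656.
{B, C, D}: service 485 + fixed 193 = 678
{B, C}: service 588 + fixed 92 = 680
{A, B, C, D, E}: service 485 + fixed 370 = 855
No other subset beats 656.

Open C and D; minimum total cost 656.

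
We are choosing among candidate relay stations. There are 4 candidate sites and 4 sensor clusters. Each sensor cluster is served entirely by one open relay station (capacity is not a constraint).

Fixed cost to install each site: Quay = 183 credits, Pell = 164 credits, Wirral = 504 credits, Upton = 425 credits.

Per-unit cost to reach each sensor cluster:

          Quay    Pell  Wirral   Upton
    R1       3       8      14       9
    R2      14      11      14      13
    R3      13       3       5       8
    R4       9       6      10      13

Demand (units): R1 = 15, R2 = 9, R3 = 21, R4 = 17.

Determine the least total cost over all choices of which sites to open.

Minimum total cost: 548

For any fixed open set, each sensor cluster goes to its cheapest open site; total = fixed + service.
{Pell}: R1→Pell 8·15=120, R2→Pell 11·9=99, R3→Pell 3·21=63, R4→Pell 6·17=102. Service 384; fixed 164; total 548.
{Quay, Pell}: service 309 + fixed 347 = 656
{Quay}: R1→Quay 3·15=45, R2→Quay 14·9=126, R3→Quay 13·21=273, R4→Quay 9·17=153. Service 597; fixed 183; total 780.
{Quay, Pell, Wirral, Upton}: service 309 + fixed 1276 = 1585
No other subset beats 548.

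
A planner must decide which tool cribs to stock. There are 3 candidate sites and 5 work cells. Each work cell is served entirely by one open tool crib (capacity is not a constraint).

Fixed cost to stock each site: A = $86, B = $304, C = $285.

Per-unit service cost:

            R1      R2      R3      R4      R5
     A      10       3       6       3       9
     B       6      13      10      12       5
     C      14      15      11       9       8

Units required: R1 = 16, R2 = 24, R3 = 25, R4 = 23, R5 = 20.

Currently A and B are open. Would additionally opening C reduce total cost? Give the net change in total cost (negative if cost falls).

No — net change +285 (cost rises by 285).

Current service cost with {A, B}: 487.
Adding C: each work cell re-picks its cheapest; new service cost 487, saving 0.
Extra fixed cost: 285. Net change = 285 − 0 = 285.
(Totals: 877 → 1162.)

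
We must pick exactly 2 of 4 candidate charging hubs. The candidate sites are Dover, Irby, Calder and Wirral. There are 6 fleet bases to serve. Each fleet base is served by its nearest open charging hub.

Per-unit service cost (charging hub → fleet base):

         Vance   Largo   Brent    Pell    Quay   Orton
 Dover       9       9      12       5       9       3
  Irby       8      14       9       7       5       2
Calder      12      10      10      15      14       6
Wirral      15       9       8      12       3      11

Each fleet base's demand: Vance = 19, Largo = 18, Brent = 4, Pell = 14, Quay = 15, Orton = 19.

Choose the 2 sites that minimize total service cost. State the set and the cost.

Choose Irby and Wirral; total service cost 527.

With exactly 2 open, each fleet base uses its cheapest among the chosen.
{Irby, Wirral}: Vance→Irby 8·19=152, Largo→Wirral 9·18=162, Brent→Wirral 8·4=32, Pell→Irby 7·14=98, Quay→Wirral 3·15=45, Orton→Irby 2·19=38. Service cost 527.
{Dover, Irby}: service cost 533
{Dover, Wirral}: service cost 537
Among all 6 size-2 choices, {Irby, Wirral} is lowest.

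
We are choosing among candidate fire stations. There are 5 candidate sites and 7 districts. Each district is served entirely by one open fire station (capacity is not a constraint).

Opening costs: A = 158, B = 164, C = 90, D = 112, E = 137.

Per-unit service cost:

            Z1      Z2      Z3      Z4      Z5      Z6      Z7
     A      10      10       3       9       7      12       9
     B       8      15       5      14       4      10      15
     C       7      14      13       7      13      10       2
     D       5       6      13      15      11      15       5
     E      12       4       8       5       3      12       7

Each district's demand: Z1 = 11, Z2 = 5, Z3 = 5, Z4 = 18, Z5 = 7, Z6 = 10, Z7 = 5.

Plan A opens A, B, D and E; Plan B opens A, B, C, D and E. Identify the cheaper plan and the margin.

Plan A: {A, B, D, E}: Z1→D 5·11=55, Z2→E 4·5=20, Z3→A 3·5=15, Z4→E 5·18=90, Z5→E 3·7=21, Z6→B 10·10=100, Z7→D 5·5=25. Service 326; fixed 571; total 897.
Plan B: {A, B, C, D, E}: Z1→D 5·11=55, Z2→E 4·5=20, Z3→A 3·5=15, Z4→E 5·18=90, Z5→E 3·7=21, Z6→B 10·10=100, Z7→C 2·5=10. Service 311; fixed 661; total 972.
Difference: |897 − 972| = 75.

Plan A is cheaper by 75.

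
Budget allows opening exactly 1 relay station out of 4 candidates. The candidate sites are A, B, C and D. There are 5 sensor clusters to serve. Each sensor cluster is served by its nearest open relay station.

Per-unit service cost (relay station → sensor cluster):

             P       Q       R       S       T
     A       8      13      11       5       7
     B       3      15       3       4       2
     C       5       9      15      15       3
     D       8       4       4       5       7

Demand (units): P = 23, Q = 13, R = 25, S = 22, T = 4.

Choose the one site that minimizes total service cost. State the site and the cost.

With exactly 1 open, each sensor cluster uses its cheapest among the chosen.
{B}: P→B 3·23=69, Q→B 15·13=195, R→B 3·25=75, S→B 4·22=88, T→B 2·4=8. Service cost 435.
{D}: service cost 474
{A}: service cost 766
Among all 4 size-1 choices, {B} is lowest.

Choose B only; total service cost 435.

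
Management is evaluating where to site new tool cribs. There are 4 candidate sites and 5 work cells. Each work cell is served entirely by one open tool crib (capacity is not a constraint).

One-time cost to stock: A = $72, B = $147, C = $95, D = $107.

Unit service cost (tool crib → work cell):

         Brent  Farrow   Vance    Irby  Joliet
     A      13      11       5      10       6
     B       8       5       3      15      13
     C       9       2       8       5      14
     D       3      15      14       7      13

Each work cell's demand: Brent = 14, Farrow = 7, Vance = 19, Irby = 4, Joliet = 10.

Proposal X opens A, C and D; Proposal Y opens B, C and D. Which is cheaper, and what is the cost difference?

Proposal X is cheaper by 107.

Proposal X: {A, C, D}: Brent→D 3·14=42, Farrow→C 2·7=14, Vance→A 5·19=95, Irby→C 5·4=20, Joliet→A 6·10=60. Service 231; fixed 274; total 505.
Proposal Y: {B, C, D}: Brent→D 3·14=42, Farrow→C 2·7=14, Vance→B 3·19=57, Irby→C 5·4=20, Joliet→B 13·10=130. Service 263; fixed 349; total 612.
Difference: |505 − 612| = 107.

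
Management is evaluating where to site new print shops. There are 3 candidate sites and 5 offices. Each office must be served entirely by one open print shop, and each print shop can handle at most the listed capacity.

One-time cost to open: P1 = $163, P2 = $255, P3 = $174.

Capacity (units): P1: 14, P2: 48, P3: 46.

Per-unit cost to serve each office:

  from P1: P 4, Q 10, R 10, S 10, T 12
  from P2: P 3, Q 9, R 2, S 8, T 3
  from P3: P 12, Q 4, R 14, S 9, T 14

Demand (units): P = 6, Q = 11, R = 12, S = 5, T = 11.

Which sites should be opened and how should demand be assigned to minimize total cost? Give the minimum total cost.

Open {P2}: P→P2 3·6=18, Q→P2 9·11=99, R→P2 2·12=24, S→P2 8·5=40, T→P2 3·11=33.
Loads: P2 carries 45/48. Service 214; fixed 255; total 469.
Next best feasible plan costs 588.

Minimum total cost: 469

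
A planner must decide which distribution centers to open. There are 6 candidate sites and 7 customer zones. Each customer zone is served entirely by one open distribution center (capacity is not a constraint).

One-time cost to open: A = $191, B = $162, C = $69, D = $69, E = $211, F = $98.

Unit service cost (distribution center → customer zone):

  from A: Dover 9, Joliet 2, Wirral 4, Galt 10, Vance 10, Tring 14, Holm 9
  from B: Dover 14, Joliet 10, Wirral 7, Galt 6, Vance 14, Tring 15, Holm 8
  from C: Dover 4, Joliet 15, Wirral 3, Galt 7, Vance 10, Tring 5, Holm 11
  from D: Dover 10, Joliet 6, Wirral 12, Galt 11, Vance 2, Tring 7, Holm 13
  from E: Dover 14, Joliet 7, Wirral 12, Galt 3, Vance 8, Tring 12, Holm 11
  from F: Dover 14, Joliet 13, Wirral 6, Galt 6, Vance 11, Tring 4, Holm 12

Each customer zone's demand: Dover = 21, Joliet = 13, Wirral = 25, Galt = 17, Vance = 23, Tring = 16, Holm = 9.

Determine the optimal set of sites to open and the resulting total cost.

Open C and D; minimum total cost 719.

For any fixed open set, each customer zone goes to its cheapest open site; total = fixed + service.
{C, D}: Dover→C 4·21=84, Joliet→D 6·13=78, Wirral→C 3·25=75, Galt→C 7·17=119, Vance→D 2·23=46, Tring→C 5·16=80, Holm→C 11·9=99. Service 581; fixed 138; total 719.
{C, D, F}: Dover→C 4·21=84, Joliet→D 6·13=78, Wirral→C 3·25=75, Galt→F 6·17=102, Vance→D 2·23=46, Tring→F 4·16=64, Holm→C 11·9=99. Service 548; fixed 236; total 784.
{B, C, D}: service 537 + fixed 300 = 837
{A, B, C, D, E, F}: Dover→C 4·21=84, Joliet→A 2·13=26, Wirral→C 3·25=75, Galt→E 3·17=51, Vance→D 2·23=46, Tring→F 4·16=64, Holm→B 8·9=72. Service 418; fixed 800; total 1218.
No other subset beats 719.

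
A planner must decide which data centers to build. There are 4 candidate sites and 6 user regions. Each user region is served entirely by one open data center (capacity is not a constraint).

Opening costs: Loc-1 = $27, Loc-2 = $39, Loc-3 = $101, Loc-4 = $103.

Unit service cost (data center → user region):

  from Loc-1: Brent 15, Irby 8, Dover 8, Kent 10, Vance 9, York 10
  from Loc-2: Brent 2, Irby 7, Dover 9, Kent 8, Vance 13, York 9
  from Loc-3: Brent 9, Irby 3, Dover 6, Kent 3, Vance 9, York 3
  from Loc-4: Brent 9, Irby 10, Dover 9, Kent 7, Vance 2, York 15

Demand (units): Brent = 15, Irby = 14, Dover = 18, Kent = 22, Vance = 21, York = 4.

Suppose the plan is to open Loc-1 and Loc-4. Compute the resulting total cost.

Total cost: 757

Each user region is assigned to its cheapest site among the open ones.
{Loc-1, Loc-4}: Brent→Loc-4 9·15=135, Irby→Loc-1 8·14=112, Dover→Loc-1 8·18=144, Kent→Loc-4 7·22=154, Vance→Loc-4 2·21=42, York→Loc-1 10·4=40. Service 627; fixed 130; total 757.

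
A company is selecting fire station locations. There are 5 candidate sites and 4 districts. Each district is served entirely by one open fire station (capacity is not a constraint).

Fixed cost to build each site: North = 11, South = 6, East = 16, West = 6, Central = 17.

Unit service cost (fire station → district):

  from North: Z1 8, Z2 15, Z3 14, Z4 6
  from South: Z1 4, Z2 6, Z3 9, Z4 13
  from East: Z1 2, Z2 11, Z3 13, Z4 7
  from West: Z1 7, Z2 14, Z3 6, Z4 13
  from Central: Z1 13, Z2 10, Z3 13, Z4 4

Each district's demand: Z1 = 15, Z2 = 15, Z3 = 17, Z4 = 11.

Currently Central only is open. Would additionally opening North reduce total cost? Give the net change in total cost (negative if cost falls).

Yes — net change −64 (cost falls by 64).

Current service cost with {Central}: 610.
Adding North: each district re-picks its cheapest; new service cost 535, saving 75.
Extra fixed cost: 11. Net change = 11 − 75 = -64.
(Totals: 627 → 563.)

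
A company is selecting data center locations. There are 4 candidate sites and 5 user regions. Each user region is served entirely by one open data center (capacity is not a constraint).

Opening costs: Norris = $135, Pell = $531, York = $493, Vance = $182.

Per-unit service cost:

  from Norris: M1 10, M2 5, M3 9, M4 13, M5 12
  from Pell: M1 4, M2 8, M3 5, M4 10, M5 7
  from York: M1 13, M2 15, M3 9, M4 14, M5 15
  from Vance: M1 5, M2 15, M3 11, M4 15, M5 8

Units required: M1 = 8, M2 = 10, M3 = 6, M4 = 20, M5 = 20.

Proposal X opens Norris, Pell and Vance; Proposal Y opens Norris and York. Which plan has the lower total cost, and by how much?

Proposal X is cheaper by 12.

Proposal X: {Norris, Pell, Vance}: M1→Pell 4·8=32, M2→Norris 5·10=50, M3→Pell 5·6=30, M4→Pell 10·20=200, M5→Pell 7·20=140. Service 452; fixed 848; total 1300.
Proposal Y: {Norris, York}: M1→Norris 10·8=80, M2→Norris 5·10=50, M3→Norris 9·6=54, M4→Norris 13·20=260, M5→Norris 12·20=240. Service 684; fixed 628; total 1312.
Difference: |1300 − 1312| = 12.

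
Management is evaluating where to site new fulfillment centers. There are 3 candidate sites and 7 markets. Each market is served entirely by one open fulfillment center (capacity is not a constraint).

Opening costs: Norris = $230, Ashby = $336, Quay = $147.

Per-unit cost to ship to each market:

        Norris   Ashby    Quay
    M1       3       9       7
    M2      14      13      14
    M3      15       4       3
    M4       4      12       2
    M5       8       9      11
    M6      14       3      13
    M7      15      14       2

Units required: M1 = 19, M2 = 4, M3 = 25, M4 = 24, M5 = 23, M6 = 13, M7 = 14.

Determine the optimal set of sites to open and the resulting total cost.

For any fixed open set, each market goes to its cheapest open site; total = fixed + service.
{Quay}: M1→Quay 7·19=133, M2→Quay 14·4=56, M3→Quay 3·25=75, M4→Quay 2·24=48, M5→Quay 11·23=253, M6→Quay 13·13=169, M7→Quay 2·14=28. Service 762; fixed 147; total 909.
{Norris, Quay}: M1→Norris 3·19=57, M2→Norris 14·4=56, M3→Quay 3·25=75, M4→Quay 2·24=48, M5→Norris 8·23=184, M6→Quay 13·13=169, M7→Quay 2·14=28. Service 617; fixed 377; total 994.
{Ashby, Quay}: M1→Quay 7·19=133, M2→Ashby 13·4=52, M3→Quay 3·25=75, M4→Quay 2·24=48, M5→Ashby 9·23=207, M6→Ashby 3·13=39, M7→Quay 2·14=28. Service 582; fixed 483; total 1065.
{Norris, Ashby, Quay}: M1→Norris 3·19=57, M2→Ashby 13·4=52, M3→Quay 3·25=75, M4→Quay 2·24=48, M5→Norris 8·23=184, M6→Ashby 3·13=39, M7→Quay 2·14=28. Service 483; fixed 713; total 1196.
No other subset beats 909.

Open Quay only; minimum total cost 909.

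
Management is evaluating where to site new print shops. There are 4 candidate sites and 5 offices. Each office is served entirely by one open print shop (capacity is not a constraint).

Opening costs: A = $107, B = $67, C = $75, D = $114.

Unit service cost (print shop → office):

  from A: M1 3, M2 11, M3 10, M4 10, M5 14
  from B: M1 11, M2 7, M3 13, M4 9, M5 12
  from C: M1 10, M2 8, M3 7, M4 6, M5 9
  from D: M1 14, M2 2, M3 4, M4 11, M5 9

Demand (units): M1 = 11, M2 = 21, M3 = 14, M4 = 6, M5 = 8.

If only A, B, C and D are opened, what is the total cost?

Total cost: 602

Each office is assigned to its cheapest site among the open ones.
{A, B, C, D}: M1→A 3·11=33, M2→D 2·21=42, M3→D 4·14=56, M4→C 6·6=36, M5→C 9·8=72. Service 239; fixed 363; total 602.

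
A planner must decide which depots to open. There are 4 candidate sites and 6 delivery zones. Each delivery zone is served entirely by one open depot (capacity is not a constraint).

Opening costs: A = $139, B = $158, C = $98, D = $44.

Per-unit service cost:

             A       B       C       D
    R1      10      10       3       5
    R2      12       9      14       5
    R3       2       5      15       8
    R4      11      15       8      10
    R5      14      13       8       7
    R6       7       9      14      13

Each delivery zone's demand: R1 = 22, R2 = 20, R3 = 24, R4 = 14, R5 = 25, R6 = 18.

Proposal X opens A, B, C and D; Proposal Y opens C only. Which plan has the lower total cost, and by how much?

Proposal X: {A, B, C, D}: R1→C 3·22=66, R2→D 5·20=100, R3→A 2·24=48, R4→C 8·14=112, R5→D 7·25=175, R6→A 7·18=126. Service 627; fixed 439; total 1066.
Proposal Y: {C}: R1→C 3·22=66, R2→C 14·20=280, R3→C 15·24=360, R4→C 8·14=112, R5→C 8·25=200, R6→C 14·18=252. Service 1270; fixed 98; total 1368.
Difference: |1066 − 1368| = 302.

Proposal X is cheaper by 302.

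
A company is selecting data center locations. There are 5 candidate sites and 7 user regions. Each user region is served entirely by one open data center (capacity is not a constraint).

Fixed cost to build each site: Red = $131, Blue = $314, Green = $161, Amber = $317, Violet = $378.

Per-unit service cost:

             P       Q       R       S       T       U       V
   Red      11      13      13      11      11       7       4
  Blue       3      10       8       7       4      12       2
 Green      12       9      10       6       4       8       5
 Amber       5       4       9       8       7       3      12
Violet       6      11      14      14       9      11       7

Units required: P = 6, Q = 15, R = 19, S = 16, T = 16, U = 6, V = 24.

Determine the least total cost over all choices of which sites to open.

Minimum total cost: 886

For any fixed open set, each user region goes to its cheapest open site; total = fixed + service.
{Green}: P→Green 12·6=72, Q→Green 9·15=135, R→Green 10·19=190, S→Green 6·16=96, T→Green 4·16=64, U→Green 8·6=48, V→Green 5·24=120. Service 725; fixed 161; total 886.
{Blue}: P→Blue 3·6=18, Q→Blue 10·15=150, R→Blue 8·19=152, S→Blue 7·16=112, T→Blue 4·16=64, U→Blue 12·6=72, V→Blue 2·24=48. Service 616; fixed 314; total 930.
{Red, Green}: service 689 + fixed 292 = 981
{Red, Blue, Green, Amber, Violet}: service 456 + fixed 1301 = 1757
No other subset beats 886.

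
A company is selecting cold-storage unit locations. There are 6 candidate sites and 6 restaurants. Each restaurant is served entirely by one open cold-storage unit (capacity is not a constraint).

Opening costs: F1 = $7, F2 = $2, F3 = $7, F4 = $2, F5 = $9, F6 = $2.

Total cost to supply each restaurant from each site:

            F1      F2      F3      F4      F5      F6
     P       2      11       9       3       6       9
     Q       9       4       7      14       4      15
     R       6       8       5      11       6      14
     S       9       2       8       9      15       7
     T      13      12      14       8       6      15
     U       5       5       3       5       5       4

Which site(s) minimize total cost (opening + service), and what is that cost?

For any fixed open set, each restaurant goes to its cheapest open site; total = fixed + service.
{F2, F4}: P→F4 3, Q→F2 4, R→F2 8, S→F2 2, T→F4 8, U→F2 5. Service 30; fixed 4; total 34.
{F2, F4, F6}: P→F4 3, Q→F2 4, R→F2 8, S→F2 2, T→F4 8, U→F6 4. Service 29; fixed 6; total 35.
{F2, F3, F4}: service 25 + fixed 11 = 36
{F1, F2, F3, F4, F5, F6}: service 22 + fixed 29 = 51
No other subset beats 34.

Open F2 and F4; minimum total cost 34.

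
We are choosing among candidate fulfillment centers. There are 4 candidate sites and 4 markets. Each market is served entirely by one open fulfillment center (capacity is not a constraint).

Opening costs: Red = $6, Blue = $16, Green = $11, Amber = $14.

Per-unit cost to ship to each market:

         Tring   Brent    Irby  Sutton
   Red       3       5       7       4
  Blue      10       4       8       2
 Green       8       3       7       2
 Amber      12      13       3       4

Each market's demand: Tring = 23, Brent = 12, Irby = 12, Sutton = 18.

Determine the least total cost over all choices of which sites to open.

For any fixed open set, each market goes to its cheapest open site; total = fixed + service.
{Red, Green, Amber}: Tring→Red 3·23=69, Brent→Green 3·12=36, Irby→Amber 3·12=36, Sutton→Green 2·18=36. Service 177; fixed 31; total 208.
{Red, Blue, Green, Amber}: service 177 + fixed 47 = 224
{Red, Blue, Amber}: Tring→Red 3·23=69, Brent→Blue 4·12=48, Irby→Amber 3·12=36, Sutton→Blue 2·18=36. Service 189; fixed 36; total 225.
{Red}: service 285 + fixed 6 = 291
(All 15 nonempty subsets were checked; Red, Green and Amber is lowest.)

Minimum total cost: 208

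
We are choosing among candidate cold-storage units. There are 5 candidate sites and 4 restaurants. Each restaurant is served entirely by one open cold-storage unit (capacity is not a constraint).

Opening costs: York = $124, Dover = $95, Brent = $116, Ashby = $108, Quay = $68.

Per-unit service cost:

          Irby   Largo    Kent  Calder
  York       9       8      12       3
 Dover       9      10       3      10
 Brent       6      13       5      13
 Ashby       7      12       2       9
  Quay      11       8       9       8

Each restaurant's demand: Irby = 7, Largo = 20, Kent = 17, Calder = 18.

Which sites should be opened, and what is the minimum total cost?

For any fixed open set, each restaurant goes to its cheapest open site; total = fixed + service.
{York, Ashby}: Irby→Ashby 7·7=49, Largo→York 8·20=160, Kent→Ashby 2·17=34, Calder→York 3·18=54. Service 297; fixed 232; total 529.
{York, Dover}: Irby→York 9·7=63, Largo→York 8·20=160, Kent→Dover 3·17=51, Calder→York 3·18=54. Service 328; fixed 219; total 547.
{Ashby, Quay}: service 387 + fixed 176 = 563
{York, Dover, Brent, Ashby, Quay}: service 290 + fixed 511 = 801
No other subset beats 529.

Open York and Ashby; minimum total cost 529.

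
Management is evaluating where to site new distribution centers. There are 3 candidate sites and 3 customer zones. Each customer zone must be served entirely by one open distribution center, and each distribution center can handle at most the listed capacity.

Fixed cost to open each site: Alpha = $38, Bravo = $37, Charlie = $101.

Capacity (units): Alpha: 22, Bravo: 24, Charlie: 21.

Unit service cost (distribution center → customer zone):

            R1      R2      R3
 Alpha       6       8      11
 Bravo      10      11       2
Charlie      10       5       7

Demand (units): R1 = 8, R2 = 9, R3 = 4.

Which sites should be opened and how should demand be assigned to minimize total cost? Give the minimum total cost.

Minimum total cost: 202

Open {Alpha}: R1→Alpha 6·8=48, R2→Alpha 8·9=72, R3→Alpha 11·4=44.
Loads: Alpha carries 21/22. Service 164; fixed 38; total 202.
Next best feasible plan costs 203.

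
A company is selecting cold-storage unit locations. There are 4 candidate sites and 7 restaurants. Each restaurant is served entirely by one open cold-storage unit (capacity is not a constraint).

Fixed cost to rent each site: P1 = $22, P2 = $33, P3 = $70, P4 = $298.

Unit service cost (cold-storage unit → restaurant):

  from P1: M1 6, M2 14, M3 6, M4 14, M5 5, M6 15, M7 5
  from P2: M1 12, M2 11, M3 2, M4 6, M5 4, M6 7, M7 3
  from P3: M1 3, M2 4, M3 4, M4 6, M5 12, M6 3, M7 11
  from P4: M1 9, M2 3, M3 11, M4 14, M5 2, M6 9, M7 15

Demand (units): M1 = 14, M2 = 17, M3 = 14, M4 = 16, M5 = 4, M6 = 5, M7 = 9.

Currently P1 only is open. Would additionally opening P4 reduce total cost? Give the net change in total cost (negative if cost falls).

Current service cost with {P1}: 770.
Adding P4: each restaurant re-picks its cheapest; new service cost 541, saving 229.
Extra fixed cost: 298. Net change = 298 − 229 = 69.
(Totals: 792 → 861.)

No — net change +69 (cost rises by 69).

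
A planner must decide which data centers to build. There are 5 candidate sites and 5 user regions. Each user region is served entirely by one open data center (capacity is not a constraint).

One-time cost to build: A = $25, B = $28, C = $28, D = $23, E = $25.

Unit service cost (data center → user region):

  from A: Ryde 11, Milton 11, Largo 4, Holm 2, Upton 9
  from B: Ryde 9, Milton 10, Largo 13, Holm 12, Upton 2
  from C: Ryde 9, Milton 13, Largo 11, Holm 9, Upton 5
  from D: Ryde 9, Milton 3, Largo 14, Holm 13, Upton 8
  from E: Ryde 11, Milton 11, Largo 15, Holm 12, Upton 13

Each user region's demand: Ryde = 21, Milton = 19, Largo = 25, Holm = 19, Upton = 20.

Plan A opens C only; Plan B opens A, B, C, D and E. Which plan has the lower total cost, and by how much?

Plan A: {C}: Ryde→C 9·21=189, Milton→C 13·19=247, Largo→C 11·25=275, Holm→C 9·19=171, Upton→C 5·20=100. Service 982; fixed 28; total 1010.
Plan B: {A, B, C, D, E}: Ryde→B 9·21=189, Milton→D 3·19=57, Largo→A 4·25=100, Holm→A 2·19=38, Upton→B 2·20=40. Service 424; fixed 129; total 553.
Difference: |1010 − 553| = 457.

Plan B is cheaper by 457.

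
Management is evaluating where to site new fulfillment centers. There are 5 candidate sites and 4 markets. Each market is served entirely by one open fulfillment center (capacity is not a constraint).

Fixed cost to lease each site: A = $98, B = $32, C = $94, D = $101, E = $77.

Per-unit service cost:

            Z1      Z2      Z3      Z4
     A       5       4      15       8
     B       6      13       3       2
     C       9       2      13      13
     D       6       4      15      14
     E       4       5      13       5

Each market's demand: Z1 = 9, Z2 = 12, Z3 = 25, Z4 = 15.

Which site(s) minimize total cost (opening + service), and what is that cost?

Open B and C; minimum total cost 309.

For any fixed open set, each market goes to its cheapest open site; total = fixed + service.
{B, C}: Z1→B 6·9=54, Z2→C 2·12=24, Z3→B 3·25=75, Z4→B 2·15=30. Service 183; fixed 126; total 309.
{B, E}: service 201 + fixed 109 = 310
{A, B}: Z1→A 5·9=45, Z2→A 4·12=48, Z3→B 3·25=75, Z4→B 2·15=30. Service 198; fixed 130; total 328.
{A, B, C, D, E}: service 165 + fixed 402 = 567
No other subset beats 309.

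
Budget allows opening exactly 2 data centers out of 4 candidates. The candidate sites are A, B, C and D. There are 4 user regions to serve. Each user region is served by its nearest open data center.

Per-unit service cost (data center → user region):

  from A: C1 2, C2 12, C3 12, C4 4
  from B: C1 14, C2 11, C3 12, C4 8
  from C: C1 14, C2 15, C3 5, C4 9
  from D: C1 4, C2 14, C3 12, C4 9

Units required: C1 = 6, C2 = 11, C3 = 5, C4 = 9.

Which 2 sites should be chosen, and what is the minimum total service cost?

Choose A and C; total service cost 205.

With exactly 2 open, each user region uses its cheapest among the chosen.
{A, C}: C1→A 2·6=12, C2→A 12·11=132, C3→C 5·5=25, C4→A 4·9=36. Service cost 205.
{A, B}: service cost 229
{A, D}: service cost 240
Among all 6 size-2 choices, {A, C} is lowest.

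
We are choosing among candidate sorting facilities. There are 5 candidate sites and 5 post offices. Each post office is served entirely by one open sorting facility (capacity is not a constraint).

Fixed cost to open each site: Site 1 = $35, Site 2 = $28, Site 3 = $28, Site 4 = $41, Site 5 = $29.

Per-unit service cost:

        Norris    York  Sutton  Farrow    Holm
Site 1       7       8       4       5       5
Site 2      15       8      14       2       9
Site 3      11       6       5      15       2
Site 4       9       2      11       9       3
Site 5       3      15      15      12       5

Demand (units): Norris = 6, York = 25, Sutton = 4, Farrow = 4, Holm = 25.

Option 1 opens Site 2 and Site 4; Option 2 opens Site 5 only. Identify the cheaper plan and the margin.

Option 1 is cheaper by 355.

Option 1: {Site 2, Site 4}: Norris→Site 4 9·6=54, York→Site 4 2·25=50, Sutton→Site 4 11·4=44, Farrow→Site 2 2·4=8, Holm→Site 4 3·25=75. Service 231; fixed 69; total 300.
Option 2: {Site 5}: Norris→Site 5 3·6=18, York→Site 5 15·25=375, Sutton→Site 5 15·4=60, Farrow→Site 5 12·4=48, Holm→Site 5 5·25=125. Service 626; fixed 29; total 655.
Difference: |300 − 655| = 355.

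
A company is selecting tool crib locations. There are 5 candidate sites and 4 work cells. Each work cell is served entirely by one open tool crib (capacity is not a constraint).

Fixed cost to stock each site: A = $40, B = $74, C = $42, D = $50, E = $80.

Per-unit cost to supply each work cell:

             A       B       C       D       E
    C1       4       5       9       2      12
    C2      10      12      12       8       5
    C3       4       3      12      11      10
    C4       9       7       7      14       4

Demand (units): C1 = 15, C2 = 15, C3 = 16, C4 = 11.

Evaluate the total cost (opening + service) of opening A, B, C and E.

Total cost: 463

Each work cell is assigned to its cheapest site among the open ones.
{A, B, C, E}: C1→A 4·15=60, C2→E 5·15=75, C3→B 3·16=48, C4→E 4·11=44. Service 227; fixed 236; total 463.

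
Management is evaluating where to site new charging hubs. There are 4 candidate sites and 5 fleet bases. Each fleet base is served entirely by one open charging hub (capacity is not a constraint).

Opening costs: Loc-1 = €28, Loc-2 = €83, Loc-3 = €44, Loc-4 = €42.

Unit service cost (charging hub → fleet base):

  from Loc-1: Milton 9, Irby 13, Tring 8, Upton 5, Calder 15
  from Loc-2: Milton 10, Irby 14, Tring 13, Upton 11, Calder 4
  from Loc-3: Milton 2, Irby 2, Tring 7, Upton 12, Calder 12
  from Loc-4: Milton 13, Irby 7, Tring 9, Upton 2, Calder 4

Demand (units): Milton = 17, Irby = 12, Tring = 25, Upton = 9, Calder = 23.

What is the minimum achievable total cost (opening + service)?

Minimum total cost: 429

For any fixed open set, each fleet base goes to its cheapest open site; total = fixed + service.
{Loc-3, Loc-4}: Milton→Loc-3 2·17=34, Irby→Loc-3 2·12=24, Tring→Loc-3 7·25=175, Upton→Loc-4 2·9=18, Calder→Loc-4 4·23=92. Service 343; fixed 86; total 429.
{Loc-1, Loc-3, Loc-4}: service 343 + fixed 114 = 457
{Loc-2, Loc-3, Loc-4}: service 343 + fixed 169 = 512
{Loc-1, Loc-2, Loc-3, Loc-4}: service 343 + fixed 197 = 540
No other subset beats 429.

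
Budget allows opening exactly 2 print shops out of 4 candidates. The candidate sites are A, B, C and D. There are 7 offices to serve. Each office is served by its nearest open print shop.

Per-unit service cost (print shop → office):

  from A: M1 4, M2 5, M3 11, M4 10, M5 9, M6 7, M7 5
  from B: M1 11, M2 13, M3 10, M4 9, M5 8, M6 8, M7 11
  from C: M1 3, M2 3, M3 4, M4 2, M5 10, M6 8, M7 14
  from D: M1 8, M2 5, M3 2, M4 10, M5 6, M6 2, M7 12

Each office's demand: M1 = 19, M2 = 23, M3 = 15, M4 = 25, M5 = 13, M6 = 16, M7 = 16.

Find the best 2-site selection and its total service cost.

Choose C and D; total service cost 508.

With exactly 2 open, each office uses its cheapest among the chosen.
{C, D}: M1→C 3·19=57, M2→C 3·23=69, M3→D 2·15=30, M4→C 2·25=50, M5→D 6·13=78, M6→D 2·16=32, M7→D 12·16=192. Service cost 508.
{A, C}: service cost 545
{B, C}: service cost 644
Among all 6 size-2 choices, {C, D} is lowest.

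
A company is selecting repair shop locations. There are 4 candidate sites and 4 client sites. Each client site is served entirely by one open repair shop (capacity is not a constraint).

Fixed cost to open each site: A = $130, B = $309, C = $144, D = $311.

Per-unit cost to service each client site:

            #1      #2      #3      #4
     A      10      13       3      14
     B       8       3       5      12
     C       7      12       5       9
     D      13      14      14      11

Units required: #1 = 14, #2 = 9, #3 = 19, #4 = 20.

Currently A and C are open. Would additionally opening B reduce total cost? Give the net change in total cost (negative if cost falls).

Current service cost with {A, C}: 443.
Adding B: each client site re-picks its cheapest; new service cost 362, saving 81.
Extra fixed cost: 309. Net change = 309 − 81 = 228.
(Totals: 717 → 945.)

No — net change +228 (cost rises by 228).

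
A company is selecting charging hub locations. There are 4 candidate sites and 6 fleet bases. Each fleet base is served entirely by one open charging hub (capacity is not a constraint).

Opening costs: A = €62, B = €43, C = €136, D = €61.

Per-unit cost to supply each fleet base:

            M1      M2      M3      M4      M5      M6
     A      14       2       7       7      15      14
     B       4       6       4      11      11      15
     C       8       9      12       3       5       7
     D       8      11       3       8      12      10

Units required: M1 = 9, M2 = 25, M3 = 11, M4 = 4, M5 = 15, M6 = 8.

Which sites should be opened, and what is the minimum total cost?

For any fixed open set, each fleet base goes to its cheapest open site; total = fixed + service.
{A, B, C}: M1→B 4·9=36, M2→A 2·25=50, M3→B 4·11=44, M4→C 3·4=12, M5→C 5·15=75, M6→C 7·8=56. Service 273; fixed 241; total 514.
{A, B}: M1→B 4·9=36, M2→A 2·25=50, M3→B 4·11=44, M4→A 7·4=28, M5→B 11·15=165, M6→A 14·8=112. Service 435; fixed 105; total 540.
{A, C}: M1→C 8·9=72, M2→A 2·25=50, M3→A 7·11=77, M4→C 3·4=12, M5→C 5·15=75, M6→C 7·8=56. Service 342; fixed 198; total 540.
{A, B, C, D}: service 262 + fixed 302 = 564
(All 15 nonempty subsets were checked; A, B and C is lowest.)

Open A, B and C; minimum total cost 514.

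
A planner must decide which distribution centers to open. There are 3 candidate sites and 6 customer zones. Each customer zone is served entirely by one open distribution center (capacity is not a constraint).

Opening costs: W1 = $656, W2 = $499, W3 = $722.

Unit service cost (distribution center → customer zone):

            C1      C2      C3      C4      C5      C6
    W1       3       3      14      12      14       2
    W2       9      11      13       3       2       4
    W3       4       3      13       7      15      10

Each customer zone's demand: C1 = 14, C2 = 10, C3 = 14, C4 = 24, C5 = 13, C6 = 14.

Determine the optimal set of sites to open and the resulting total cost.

Open W2 only; minimum total cost 1071.

For any fixed open set, each customer zone goes to its cheapest open site; total = fixed + service.
{W2}: C1→W2 9·14=126, C2→W2 11·10=110, C3→W2 13·14=182, C4→W2 3·24=72, C5→W2 2·13=26, C6→W2 4·14=56. Service 572; fixed 499; total 1071.
{W1}: service 766 + fixed 656 = 1422
{W3}: C1→W3 4·14=56, C2→W3 3·10=30, C3→W3 13·14=182, C4→W3 7·24=168, C5→W3 15·13=195, C6→W3 10·14=140. Service 771; fixed 722; total 1493.
{W1, W2, W3}: C1→W1 3·14=42, C2→W1 3·10=30, C3→W2 13·14=182, C4→W2 3·24=72, C5→W2 2·13=26, C6→W1 2·14=28. Service 380; fixed 1877; total 2257.
No other subset beats 1071.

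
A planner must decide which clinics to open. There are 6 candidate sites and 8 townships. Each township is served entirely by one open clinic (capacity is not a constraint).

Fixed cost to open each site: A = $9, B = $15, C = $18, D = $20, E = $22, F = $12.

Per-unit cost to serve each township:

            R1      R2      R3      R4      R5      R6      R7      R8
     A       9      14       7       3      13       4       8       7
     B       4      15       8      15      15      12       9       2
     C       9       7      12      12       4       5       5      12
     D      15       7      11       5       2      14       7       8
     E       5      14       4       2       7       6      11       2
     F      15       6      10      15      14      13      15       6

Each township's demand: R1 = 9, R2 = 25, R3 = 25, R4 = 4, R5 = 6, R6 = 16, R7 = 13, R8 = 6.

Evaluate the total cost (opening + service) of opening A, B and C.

Each township is assigned to its cheapest site among the open ones.
{A, B, C}: R1→B 4·9=36, R2→C 7·25=175, R3→A 7·25=175, R4→A 3·4=12, R5→C 4·6=24, R6→A 4·16=64, R7→C 5·13=65, R8→B 2·6=12. Service 563; fixed 42; total 605.

Total cost: 605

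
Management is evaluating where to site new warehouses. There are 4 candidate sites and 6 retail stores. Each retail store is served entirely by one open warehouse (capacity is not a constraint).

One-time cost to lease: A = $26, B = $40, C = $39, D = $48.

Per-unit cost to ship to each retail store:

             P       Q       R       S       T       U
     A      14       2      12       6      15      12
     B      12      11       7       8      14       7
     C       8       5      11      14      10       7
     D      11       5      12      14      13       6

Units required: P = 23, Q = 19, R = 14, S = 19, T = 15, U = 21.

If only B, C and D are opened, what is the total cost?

Total cost: 932

Each retail store is assigned to its cheapest site among the open ones.
{B, C, D}: P→C 8·23=184, Q→C 5·19=95, R→B 7·14=98, S→B 8·19=152, T→C 10·15=150, U→D 6·21=126. Service 805; fixed 127; total 932.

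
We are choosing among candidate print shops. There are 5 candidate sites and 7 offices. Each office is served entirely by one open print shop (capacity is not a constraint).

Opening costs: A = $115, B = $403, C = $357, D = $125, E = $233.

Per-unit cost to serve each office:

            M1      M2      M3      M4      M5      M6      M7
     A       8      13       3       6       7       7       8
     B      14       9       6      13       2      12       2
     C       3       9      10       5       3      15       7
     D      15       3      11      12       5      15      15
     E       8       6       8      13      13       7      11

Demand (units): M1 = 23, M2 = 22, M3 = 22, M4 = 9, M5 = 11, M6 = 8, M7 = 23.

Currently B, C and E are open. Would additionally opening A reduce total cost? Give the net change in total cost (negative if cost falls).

No — net change +49 (cost rises by 49).

Current service cost with {B, C, E}: 502.
Adding A: each office re-picks its cheapest; new service cost 436, saving 66.
Extra fixed cost: 115. Net change = 115 − 66 = 49.
(Totals: 1495 → 1544.)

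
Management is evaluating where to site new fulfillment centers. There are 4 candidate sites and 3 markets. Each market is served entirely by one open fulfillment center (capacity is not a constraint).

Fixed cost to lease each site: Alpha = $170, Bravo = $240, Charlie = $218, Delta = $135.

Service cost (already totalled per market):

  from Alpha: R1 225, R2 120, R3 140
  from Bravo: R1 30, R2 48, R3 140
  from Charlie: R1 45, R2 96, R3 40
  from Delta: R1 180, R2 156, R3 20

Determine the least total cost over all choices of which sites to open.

Minimum total cost: 399

For any fixed open set, each market goes to its cheapest open site; total = fixed + service.
{Charlie}: R1→Charlie 45, R2→Charlie 96, R3→Charlie 40. Service 181; fixed 218; total 399.
{Bravo}: R1→Bravo 30, R2→Bravo 48, R3→Bravo 140. Service 218; fixed 240; total 458.
{Bravo, Delta}: R1→Bravo 30, R2→Bravo 48, R3→Delta 20. Service 98; fixed 375; total 473.
{Alpha, Bravo, Charlie, Delta}: R1→Bravo 30, R2→Bravo 48, R3→Delta 20. Service 98; fixed 763; total 861.
(All 15 nonempty subsets were checked; Charlie only is lowest.)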